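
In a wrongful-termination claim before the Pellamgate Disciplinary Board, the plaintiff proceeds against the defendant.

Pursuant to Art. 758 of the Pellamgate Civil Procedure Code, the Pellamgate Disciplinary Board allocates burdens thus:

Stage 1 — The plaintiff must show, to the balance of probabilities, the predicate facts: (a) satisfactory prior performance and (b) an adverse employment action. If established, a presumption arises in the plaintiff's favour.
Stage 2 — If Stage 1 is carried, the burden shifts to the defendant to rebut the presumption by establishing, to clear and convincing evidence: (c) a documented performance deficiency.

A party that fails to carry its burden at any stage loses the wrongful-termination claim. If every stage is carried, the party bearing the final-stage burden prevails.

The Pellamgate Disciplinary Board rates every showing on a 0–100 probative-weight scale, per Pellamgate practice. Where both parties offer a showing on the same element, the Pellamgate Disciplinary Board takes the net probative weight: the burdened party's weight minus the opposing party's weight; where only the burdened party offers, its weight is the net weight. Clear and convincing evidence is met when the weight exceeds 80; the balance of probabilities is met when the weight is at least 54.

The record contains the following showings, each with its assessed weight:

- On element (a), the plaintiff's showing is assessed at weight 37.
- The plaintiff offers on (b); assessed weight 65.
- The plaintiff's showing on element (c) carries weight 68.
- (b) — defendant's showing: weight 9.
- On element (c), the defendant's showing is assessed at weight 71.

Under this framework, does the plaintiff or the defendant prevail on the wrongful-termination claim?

defendant

Stage 1 — burden on plaintiff; standard: the balance of probabilities (weight is at least 54).
    (a): 37 < 54 [not met]
    (b): 65 − 9 = 56 ≥ 54 [met]
  Not every element is met, so the plaintiff fails to carry Stage 1.
The analysis ends at Stage 1; the defendant prevails.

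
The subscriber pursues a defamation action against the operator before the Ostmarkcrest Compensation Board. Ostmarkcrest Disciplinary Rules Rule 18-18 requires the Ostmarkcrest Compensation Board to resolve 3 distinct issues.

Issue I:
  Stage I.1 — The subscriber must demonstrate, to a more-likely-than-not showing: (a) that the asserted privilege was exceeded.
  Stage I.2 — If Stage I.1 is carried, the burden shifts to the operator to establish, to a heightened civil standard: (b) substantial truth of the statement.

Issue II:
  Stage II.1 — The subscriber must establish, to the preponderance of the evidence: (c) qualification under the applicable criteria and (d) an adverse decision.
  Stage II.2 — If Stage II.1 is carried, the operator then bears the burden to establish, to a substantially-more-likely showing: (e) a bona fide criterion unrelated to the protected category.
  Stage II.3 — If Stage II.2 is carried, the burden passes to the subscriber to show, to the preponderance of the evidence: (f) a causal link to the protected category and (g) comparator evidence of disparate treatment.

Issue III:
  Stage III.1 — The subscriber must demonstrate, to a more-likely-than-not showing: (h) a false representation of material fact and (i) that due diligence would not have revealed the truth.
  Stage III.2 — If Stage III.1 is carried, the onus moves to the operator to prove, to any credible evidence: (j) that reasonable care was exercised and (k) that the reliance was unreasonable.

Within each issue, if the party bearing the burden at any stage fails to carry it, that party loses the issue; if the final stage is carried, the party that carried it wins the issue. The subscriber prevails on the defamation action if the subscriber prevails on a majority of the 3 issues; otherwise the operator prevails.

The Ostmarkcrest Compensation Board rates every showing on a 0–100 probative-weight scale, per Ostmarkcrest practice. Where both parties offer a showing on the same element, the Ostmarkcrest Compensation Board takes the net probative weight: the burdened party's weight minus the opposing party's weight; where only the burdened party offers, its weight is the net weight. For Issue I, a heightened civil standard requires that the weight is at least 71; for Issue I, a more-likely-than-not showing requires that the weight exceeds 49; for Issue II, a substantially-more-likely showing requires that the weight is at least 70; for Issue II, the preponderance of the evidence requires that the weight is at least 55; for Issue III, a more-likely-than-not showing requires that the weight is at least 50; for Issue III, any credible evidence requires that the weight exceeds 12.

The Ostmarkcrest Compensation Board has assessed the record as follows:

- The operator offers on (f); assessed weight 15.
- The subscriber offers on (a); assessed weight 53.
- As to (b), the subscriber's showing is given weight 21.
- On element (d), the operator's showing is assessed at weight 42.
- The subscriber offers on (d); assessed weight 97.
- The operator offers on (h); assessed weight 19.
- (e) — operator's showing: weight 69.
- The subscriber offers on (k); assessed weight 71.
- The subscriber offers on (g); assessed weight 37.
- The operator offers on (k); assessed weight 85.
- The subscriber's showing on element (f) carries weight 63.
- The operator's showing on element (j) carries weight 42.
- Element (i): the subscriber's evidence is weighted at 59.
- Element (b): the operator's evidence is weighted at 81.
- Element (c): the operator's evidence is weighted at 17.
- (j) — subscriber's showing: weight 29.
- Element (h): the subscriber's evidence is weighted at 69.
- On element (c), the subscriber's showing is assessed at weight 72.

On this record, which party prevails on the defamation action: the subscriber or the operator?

subscriber

— Issue I —
Stage I.1 — burden on subscriber; standard: a more-likely-than-not showing (weight exceeds 49).
    (a): 53 > 49 [met]
  All elements met. The burden passes to the operator.
Stage I.2 — burden on operator; standard: a heightened civil standard (weight is at least 71).
    (b): 81 − 21 = 60 < 71 [not met]
  The operator does not carry Stage I.2.
So the subscriber prevails on this issue.
— Issue II —
Stage II.1 (subscriber, the preponderance of the evidence, weight is at least 55): (c) net 72−17=55 ≥ 55 — meets; (d) net 97−42=55 ≥ 55 — meets.
  All elements met. The burden passes to the operator.
Stage II.2 (operator, a substantially-more-likely showing, weight is at least 70): (e) 69 < 70 — fails.
  Not every element is met, so the operator fails to carry Stage II.2.
The analysis ends at Stage II.2; the subscriber prevails on this issue.
— Issue III —
At Stage III.1 the subscriber must meet a more-likely-than-not showing (weight is at least 50): on (h) the weight is 69 less the opposing 19 gives net 50, ≥ 50, so (h) meets the standard; on (i) the weight is 59, ≥ 50, so (i) meets the standard.
  The subscriber carries Stage III.1; the operator now bears the burden.
At Stage III.2 the operator must meet any credible evidence (weight exceeds 12): on (j) the weight is 42 less the opposing 29 gives net 13, which does exceed 12, so (j) meets the standard; on (k) the weight is 85 less the opposing 71 gives net 14, which does exceed 12, so (k) meets the standard.
  The operator carries the last stage.
All stages carried — the operator prevails on this issue.
Per-issue: Issue I → subscriber; Issue II → subscriber; Issue III → operator. The subscriber must prevail on a majority of issues; overall, the subscriber prevails.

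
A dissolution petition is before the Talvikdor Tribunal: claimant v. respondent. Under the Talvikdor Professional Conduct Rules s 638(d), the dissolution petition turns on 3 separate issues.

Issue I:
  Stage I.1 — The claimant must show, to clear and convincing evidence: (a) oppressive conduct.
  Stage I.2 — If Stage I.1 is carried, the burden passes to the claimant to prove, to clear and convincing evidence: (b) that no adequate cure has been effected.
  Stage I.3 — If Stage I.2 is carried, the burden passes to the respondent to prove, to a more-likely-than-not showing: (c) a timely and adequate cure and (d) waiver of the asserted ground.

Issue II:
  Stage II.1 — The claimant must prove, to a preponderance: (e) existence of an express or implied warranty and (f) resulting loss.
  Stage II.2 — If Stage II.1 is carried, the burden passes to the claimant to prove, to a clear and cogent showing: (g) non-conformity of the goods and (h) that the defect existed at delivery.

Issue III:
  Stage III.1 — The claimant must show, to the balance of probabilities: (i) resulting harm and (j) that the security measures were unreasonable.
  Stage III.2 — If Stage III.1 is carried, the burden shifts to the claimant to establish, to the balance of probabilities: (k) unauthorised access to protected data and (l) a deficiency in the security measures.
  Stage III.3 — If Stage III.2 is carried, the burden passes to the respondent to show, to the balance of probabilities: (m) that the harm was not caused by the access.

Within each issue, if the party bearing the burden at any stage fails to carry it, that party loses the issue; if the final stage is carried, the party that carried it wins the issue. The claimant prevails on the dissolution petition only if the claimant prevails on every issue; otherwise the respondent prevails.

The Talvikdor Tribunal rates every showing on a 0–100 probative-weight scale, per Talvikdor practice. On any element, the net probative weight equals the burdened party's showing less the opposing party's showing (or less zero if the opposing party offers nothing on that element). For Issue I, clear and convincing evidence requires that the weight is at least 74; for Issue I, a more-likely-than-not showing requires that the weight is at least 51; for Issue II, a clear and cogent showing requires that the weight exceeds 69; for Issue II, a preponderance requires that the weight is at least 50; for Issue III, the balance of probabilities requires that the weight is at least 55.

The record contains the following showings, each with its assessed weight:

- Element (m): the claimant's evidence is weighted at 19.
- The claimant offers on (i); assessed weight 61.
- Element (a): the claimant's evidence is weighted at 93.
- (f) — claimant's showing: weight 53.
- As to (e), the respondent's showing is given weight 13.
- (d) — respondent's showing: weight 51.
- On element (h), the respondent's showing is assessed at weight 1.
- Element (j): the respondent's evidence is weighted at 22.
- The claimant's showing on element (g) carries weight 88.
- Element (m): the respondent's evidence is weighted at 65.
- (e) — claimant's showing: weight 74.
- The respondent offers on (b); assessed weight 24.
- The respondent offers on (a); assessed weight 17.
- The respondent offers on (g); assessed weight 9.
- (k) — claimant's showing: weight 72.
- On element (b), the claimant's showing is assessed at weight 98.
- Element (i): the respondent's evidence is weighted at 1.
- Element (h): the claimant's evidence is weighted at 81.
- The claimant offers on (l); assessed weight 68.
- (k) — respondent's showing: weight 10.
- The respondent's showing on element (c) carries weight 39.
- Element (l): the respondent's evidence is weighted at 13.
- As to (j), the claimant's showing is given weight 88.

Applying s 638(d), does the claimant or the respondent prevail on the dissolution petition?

claimant

— Issue I —
Stage I.1 (claimant, clear and convincing evidence, weight is at least 74): (a) net 93−17=76 ≥ 74 — meets.
  All elements met. The claimant retains the burden for Stage I.2.
Stage I.2 (claimant, clear and convincing evidence, weight is at least 74): (b) net 98−24=74 ≥ 74 — meets.
  All elements met. The burden passes to the respondent.
Stage I.3 (respondent, a more-likely-than-not showing, weight is at least 51): (c) 39 < 51 — fails; (d) 51 ≥ 51 — meets.
  The respondent does not carry Stage I.3.
The claimant prevails on this issue.
— Issue II —
At Stage II.1 the claimant must meet a preponderance (weight is at least 50): on (e) the weight is 74 less the opposing 13 gives net 61, ≥ 50, so (e) meets the standard; on (f) the weight is 53, which does reach 50, so (f) meets the standard.
  Stage II.1 is satisfied; the claimant continues to bear the burden.
At Stage II.2 the claimant must meet a clear and cogent showing (weight exceeds 69): on (g) the weight is 88 less the opposing 9 gives net 79, > 69, so (g) meets the standard; on (h) the weight is 81 less the opposing 1 gives net 80, > 69, so (h) meets the standard.
  All elements met at the final stage.
All stages carried — the claimant prevails on this issue.
— Issue III —
Stage III.1 (claimant, the balance of probabilities, weight is at least 55): (i) net 61−1=60 ≥ 55 — meets; (j) net 88−22=66 ≥ 55 — meets.
  Stage III.1 is satisfied; the claimant continues to bear the burden.
Stage III.2 (claimant, the balance of probabilities, weight is at least 55): (k) net 72−10=62 ≥ 55 — meets; (l) net 68−13=55 ≥ 55 — meets.
  Stage III.2 carried; the burden shifts to the respondent.
Stage III.3 (respondent, the balance of probabilities, weight is at least 55): (m) net 65−19=46 < 55 — fails.
  The respondent does not carry Stage III.3.
So the claimant prevails on this issue.
Per-issue: Issue I → claimant; Issue II → claimant; Issue III → claimant. The claimant must prevail on every issue; overall, the claimant prevails.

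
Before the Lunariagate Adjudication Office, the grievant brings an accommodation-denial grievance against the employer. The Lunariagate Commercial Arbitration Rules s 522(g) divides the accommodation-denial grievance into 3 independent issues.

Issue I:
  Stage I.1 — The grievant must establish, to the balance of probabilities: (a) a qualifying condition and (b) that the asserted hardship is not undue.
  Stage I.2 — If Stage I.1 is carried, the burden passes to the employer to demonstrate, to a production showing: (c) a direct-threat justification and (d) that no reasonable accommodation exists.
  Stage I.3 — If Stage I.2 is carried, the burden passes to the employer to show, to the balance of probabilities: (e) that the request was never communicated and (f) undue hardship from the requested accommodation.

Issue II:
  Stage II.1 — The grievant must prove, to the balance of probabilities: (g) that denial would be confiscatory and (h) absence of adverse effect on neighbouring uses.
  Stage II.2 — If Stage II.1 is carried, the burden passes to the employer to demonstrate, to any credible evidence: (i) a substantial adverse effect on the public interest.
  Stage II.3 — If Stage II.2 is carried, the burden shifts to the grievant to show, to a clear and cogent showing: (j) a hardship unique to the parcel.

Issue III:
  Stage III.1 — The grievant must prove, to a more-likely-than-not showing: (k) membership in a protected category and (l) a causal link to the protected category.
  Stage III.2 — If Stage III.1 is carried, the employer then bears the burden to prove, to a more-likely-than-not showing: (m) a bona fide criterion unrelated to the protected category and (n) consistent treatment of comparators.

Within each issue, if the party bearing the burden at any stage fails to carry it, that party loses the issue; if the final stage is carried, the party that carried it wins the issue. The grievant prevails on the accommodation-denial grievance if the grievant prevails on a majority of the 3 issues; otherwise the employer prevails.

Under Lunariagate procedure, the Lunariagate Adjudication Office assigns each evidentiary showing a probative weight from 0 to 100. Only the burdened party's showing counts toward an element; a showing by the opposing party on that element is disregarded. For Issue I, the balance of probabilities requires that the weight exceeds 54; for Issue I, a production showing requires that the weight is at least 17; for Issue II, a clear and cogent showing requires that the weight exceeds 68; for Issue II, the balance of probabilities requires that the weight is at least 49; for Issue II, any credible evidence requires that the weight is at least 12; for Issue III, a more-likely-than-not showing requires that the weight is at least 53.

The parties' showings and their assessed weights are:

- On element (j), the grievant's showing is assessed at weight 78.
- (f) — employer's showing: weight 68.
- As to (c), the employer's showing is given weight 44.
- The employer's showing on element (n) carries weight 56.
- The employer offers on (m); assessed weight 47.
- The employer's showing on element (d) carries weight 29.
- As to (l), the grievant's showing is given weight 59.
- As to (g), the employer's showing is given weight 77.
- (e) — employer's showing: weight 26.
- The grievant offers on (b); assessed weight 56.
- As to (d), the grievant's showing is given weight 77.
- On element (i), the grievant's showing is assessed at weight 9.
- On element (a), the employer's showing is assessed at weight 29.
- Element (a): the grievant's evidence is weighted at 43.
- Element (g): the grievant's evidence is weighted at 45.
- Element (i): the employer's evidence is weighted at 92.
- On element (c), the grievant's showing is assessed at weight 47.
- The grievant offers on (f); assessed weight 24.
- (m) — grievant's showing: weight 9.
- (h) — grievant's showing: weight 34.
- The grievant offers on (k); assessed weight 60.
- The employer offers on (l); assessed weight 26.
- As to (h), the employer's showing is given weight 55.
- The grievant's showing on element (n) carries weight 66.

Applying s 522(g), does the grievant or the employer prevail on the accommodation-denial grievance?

— Issue I —
At Stage I.1 the grievant must meet the balance of probabilities (weight exceeds 54): on (a) the weight is 43 (the employer's 29 is given no effect), ≤ 54, so (a) does not meet the standard; on (b) the weight is 56, > 54, so (b) meets the standard.
  The grievant does not carry Stage I.1.
So the employer prevails on this issue.
— Issue II —
At Stage II.1 the grievant must meet the balance of probabilities (weight is at least 49): on (g) the weight is 45 (the employer's 77 is given no effect), which does not reach 49, so (g) does not meet the standard; on (h) the weight is 34 (the employer's 55 is given no effect), which does not reach 49, so (h) does not meet the standard.
  The grievant does not carry Stage II.1.
So the employer prevails on this issue.
— Issue III —
Stage III.1 — burden on grievant; standard: a more-likely-than-not showing (weight is at least 53).
    (k): 60 ≥ 53 [met]
    (l): 59 (employer's 26 disregarded) ≥ 53 [met]
  Stage III.1 is satisfied; the onus moves to the employer.
Stage III.2 — burden on employer; standard: a more-likely-than-not showing (weight is at least 53).
    (m): 47 (grievant's 9 disregarded) < 53 [not met]
    (n): 56 (grievant's 66 disregarded) ≥ 53 [met]
  The employer does not carry Stage III.2.
So the grievant prevails on this issue.
Per-issue: Issue I → employer; Issue II → employer; Issue III → grievant. The grievant must prevail on a majority of issues; overall, the employer prevails.

employer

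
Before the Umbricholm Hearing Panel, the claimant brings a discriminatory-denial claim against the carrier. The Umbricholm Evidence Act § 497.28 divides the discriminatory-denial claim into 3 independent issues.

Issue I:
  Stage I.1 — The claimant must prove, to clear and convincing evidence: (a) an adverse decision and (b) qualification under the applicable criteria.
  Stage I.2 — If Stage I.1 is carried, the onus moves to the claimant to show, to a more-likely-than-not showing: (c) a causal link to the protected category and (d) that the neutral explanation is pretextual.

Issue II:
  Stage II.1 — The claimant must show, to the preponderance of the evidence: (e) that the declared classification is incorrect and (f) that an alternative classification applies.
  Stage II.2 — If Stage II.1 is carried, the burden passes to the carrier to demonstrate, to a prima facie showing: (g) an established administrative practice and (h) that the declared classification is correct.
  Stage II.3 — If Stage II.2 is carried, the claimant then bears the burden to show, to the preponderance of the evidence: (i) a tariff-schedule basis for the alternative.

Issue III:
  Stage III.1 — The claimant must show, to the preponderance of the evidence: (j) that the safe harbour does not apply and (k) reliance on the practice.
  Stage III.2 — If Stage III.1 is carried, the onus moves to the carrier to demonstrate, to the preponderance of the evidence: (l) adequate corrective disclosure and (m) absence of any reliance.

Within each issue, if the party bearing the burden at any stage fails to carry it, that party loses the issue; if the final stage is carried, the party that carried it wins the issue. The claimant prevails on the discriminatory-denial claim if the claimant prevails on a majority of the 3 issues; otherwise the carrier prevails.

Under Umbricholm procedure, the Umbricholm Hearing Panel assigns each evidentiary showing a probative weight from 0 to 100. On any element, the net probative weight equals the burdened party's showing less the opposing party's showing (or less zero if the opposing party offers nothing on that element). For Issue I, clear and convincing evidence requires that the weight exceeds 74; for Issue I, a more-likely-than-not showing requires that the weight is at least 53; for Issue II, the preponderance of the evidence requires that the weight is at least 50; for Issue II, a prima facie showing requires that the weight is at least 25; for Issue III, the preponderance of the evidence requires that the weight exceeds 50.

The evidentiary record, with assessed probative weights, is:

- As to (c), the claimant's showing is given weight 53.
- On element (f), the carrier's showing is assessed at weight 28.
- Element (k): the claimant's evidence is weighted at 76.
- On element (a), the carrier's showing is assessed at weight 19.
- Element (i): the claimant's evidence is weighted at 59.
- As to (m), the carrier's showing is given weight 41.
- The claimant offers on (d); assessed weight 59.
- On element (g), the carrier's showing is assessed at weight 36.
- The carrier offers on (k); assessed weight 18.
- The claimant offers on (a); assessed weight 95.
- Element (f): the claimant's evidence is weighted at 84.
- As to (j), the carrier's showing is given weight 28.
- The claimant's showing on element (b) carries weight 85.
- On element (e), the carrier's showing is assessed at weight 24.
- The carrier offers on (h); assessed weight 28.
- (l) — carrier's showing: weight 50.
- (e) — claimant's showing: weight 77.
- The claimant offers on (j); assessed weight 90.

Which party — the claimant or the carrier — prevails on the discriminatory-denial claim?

claimant

— Issue I —
At Stage I.1 the claimant must meet clear and convincing evidence (weight exceeds 74): on (a) the weight is 95 less the opposing 19 gives net 76, > 74, so (a) meets the standard; on (b) the weight is 85, > 74, so (b) meets the standard.
  All elements met. The claimant retains the burden for Stage I.2.
At Stage I.2 the claimant must meet a more-likely-than-not showing (weight is at least 53): on (c) the weight is 53, ≥ 53, so (c) meets the standard; on (d) the weight is 59, ≥ 53, so (d) meets the standard.
  Stage I.2 carried; the final stage is satisfied.
Every stage carried; the claimant prevails on this issue.
— Issue II —
Stage II.1 — burden on claimant; standard: the preponderance of the evidence (weight is at least 50).
    (e): 77 − 24 = 53 ≥ 50 [met]
    (f): 84 − 28 = 56 ≥ 50 [met]
  All elements met. The burden passes to the carrier.
Stage II.2 — burden on carrier; standard: a prima facie showing (weight is at least 25).
    (g): 36 ≥ 25 [met]
    (h): 28 ≥ 25 [met]
  All elements met. The burden passes to the claimant.
Stage II.3 — burden on claimant; standard: the preponderance of the evidence (weight is at least 50).
    (i): 59 ≥ 50 [met]
  Stage II.3 carried; the final stage is satisfied.
Every stage carried; the claimant prevails on this issue.
— Issue III —
Stage III.1 (claimant, the preponderance of the evidence, weight exceeds 50): (j) net 90−28=62 > 50 — meets; (k) net 76−18=58 > 50 — meets.
  Stage III.1 carried; the burden shifts to the carrier.
Stage III.2 (carrier, the preponderance of the evidence, weight exceeds 50): (l) 50 ≤ 50 — fails; (m) 41 ≤ 50 — fails.
  Not every element is met, so the carrier fails to carry Stage III.2.
The analysis ends at Stage III.2; the claimant prevails on this issue.
Per-issue: Issue I → claimant; Issue II → claimant; Issue III → claimant. The claimant must prevail on a majority of issues; overall, the claimant prevails.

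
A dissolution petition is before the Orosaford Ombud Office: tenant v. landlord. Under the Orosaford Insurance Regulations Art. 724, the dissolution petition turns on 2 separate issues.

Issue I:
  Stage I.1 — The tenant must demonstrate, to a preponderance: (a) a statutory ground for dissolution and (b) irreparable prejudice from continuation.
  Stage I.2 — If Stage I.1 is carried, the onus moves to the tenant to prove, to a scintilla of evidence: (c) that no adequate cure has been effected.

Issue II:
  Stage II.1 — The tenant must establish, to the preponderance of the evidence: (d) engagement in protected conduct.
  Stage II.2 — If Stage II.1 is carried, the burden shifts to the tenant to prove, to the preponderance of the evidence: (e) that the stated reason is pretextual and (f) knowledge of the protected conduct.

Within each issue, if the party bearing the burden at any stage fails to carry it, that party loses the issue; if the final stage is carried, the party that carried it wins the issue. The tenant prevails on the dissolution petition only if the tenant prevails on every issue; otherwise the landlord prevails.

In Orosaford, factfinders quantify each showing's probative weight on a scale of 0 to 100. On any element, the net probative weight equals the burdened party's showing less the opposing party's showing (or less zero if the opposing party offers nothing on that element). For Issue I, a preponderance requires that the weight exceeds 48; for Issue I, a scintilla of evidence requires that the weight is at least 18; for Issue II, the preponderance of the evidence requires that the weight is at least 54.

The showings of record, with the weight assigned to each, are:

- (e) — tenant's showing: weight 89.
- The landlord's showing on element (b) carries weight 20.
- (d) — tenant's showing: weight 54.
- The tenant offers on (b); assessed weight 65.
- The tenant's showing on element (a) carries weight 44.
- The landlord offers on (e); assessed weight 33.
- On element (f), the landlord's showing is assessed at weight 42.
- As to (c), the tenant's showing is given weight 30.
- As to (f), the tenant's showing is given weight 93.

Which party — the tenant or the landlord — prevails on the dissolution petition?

landlord

— Issue I —
Stage I.1 — burden on tenant; standard: a preponderance (weight exceeds 48).
    (a): 44 ≤ 48 [not met]
    (b): 65 − 20 = 45 ≤ 48 [not met]
  Stage I.1 not carried; the tenant fails its burden.
So the landlord prevails on this issue.
— Issue II —
Stage II.1 (tenant, the preponderance of the evidence, weight is at least 54): (d) 54 ≥ 54 — meets.
  All elements met. The tenant retains the burden for Stage II.2.
Stage II.2 (tenant, the preponderance of the evidence, weight is at least 54): (e) net 89−33=56 ≥ 54 — meets; (f) net 93−42=51 < 54 — fails.
  Not every element is met, so the tenant fails to carry Stage II.2.
The analysis ends at Stage II.2; the landlord prevails on this issue.
Per-issue: Issue I → landlord; Issue II → landlord. The tenant must prevail on every issue; overall, the landlord prevails.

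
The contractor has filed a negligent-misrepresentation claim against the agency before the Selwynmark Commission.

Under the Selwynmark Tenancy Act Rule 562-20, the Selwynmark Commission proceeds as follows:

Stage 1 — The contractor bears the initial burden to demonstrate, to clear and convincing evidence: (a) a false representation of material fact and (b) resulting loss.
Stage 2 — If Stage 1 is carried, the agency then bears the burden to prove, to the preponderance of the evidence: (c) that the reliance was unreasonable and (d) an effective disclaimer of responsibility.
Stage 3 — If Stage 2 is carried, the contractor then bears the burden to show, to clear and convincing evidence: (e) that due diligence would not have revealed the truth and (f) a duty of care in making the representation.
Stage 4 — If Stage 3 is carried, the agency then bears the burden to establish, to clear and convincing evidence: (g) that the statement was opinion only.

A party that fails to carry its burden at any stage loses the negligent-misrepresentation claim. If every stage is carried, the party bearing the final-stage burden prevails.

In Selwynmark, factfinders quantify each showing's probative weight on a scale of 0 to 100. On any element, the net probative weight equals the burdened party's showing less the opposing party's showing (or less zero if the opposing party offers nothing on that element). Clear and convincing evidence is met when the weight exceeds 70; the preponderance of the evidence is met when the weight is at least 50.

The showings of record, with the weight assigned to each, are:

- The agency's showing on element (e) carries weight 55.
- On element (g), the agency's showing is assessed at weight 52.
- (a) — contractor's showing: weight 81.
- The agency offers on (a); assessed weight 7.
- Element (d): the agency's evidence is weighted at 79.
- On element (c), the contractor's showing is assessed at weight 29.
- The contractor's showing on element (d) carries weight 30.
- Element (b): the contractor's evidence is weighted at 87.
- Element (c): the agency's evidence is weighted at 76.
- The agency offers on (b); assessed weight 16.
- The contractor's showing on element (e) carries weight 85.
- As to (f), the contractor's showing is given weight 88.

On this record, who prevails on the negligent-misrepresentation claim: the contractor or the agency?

contractor

Stage 1 (contractor, clear and convincing evidence, weight exceeds 70): (a) net 81−7=74 > 70 — meets; (b) net 87−16=71 > 70 — meets.
  All elements met. The burden passes to the agency.
Stage 2 (agency, the preponderance of the evidence, weight is at least 50): (c) net 76−29=47 < 50 — fails; (d) net 79−30=49 < 50 — fails.
  Stage 2 not carried; the agency fails its burden.
So the contractor prevails.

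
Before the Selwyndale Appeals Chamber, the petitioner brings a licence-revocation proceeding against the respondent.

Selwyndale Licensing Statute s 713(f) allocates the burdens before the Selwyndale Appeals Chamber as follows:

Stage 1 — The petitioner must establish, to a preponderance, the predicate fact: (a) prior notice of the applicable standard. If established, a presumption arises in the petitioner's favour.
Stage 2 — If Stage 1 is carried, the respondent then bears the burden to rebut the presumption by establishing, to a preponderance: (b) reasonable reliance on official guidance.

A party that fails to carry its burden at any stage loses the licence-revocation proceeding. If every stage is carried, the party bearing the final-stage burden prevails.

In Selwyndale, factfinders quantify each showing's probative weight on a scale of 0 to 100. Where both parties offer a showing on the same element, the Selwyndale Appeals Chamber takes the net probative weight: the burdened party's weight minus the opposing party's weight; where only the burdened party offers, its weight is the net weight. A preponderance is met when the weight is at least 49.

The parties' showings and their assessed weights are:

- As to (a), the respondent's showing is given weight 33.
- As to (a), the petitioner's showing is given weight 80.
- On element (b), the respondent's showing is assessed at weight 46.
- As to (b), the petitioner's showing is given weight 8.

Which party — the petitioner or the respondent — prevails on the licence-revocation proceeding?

respondent

Stage 1 — burden on petitioner; standard: a preponderance (weight is at least 49).
    (a): 80 − 33 = 47 < 49 [not met]
  Stage 1 not carried; the petitioner fails its burden.
The analysis ends at Stage 1; the respondent prevails.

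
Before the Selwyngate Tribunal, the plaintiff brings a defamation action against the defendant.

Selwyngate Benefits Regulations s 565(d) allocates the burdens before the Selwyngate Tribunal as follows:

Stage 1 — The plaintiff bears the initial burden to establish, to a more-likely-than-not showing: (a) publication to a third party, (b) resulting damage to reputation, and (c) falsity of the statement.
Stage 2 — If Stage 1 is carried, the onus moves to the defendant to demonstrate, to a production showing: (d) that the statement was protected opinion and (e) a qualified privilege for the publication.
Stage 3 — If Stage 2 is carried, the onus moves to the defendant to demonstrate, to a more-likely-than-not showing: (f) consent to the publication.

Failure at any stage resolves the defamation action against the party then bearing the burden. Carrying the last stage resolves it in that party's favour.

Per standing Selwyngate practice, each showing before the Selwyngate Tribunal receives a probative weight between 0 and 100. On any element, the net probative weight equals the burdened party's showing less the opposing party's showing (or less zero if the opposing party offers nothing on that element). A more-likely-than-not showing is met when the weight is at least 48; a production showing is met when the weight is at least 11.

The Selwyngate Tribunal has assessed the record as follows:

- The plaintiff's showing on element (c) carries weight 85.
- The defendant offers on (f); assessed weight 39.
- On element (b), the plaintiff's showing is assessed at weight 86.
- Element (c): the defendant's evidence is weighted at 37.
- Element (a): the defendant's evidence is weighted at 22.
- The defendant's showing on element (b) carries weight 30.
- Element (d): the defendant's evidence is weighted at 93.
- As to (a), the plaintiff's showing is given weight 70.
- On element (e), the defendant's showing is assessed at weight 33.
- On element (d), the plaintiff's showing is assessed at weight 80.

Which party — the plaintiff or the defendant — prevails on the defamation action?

Stage 1 — burden on plaintiff; standard: a more-likely-than-not showing (weight is at least 48).
    (a): 70 − 22 = 48 ≥ 48 [met]
    (b): 86 − 30 = 56 ≥ 48 [met]
    (c): 85 − 37 = 48 ≥ 48 [met]
  All elements met. The burden passes to the defendant.
Stage 2 — burden on defendant; standard: a production showing (weight is at least 11).
    (d): 93 − 80 = 13 ≥ 11 [met]
    (e): 33 ≥ 11 [met]
  Stage 2 carried; the burden remains with the defendant.
Stage 3 — burden on defendant; standard: a more-likely-than-not showing (weight is at least 48).
    (f): 39 < 48 [not met]
  Not every element is met, so the defendant fails to carry Stage 3.
The analysis ends at Stage 3; the plaintiff prevails.

plaintiff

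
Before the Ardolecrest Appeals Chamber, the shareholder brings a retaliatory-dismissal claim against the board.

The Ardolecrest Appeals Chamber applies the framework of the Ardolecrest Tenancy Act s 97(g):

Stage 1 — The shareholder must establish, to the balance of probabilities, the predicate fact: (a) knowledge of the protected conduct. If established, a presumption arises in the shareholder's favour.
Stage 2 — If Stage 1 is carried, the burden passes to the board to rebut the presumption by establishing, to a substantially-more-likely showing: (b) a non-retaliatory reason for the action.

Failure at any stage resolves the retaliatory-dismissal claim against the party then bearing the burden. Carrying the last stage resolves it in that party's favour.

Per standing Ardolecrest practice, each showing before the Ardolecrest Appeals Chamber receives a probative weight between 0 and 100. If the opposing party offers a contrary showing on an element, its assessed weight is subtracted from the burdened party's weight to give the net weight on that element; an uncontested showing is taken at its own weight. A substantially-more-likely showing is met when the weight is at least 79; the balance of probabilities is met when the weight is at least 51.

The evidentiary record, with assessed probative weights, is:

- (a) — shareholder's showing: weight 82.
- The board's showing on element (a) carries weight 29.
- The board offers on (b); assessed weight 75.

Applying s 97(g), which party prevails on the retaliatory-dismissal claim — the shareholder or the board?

shareholder

At Stage 1 the shareholder must meet the balance of probabilities (weight is at least 51): on (a) the weight is 82 less the opposing 29 gives net 53, which does reach 51, so (a) meets the standard.
  All elements met. The burden passes to the board.
At Stage 2 the board must meet a substantially-more-likely showing (weight is at least 79): on (b) the weight is 75, which does not reach 79, so (b) does not meet the standard.
  Not every element is met, so the board fails to carry Stage 2.
The analysis ends at Stage 2; the shareholder prevails.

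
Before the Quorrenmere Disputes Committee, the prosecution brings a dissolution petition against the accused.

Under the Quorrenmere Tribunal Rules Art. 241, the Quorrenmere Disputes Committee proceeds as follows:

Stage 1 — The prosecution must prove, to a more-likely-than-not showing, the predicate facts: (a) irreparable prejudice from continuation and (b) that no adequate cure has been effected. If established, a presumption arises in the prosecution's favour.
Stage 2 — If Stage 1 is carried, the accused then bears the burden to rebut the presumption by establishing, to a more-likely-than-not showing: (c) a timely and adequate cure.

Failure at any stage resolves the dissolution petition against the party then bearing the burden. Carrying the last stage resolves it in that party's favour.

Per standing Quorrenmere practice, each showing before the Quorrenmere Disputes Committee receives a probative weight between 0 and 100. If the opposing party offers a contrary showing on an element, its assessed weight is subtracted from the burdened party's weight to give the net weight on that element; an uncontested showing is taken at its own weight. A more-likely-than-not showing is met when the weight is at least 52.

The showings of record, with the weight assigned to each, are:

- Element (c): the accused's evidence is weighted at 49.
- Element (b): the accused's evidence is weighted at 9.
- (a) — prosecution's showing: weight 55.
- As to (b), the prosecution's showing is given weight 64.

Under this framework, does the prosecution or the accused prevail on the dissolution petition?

prosecution

At Stage 1 the prosecution must meet a more-likely-than-not showing (weight is at least 52): on (a) the weight is 55, which does reach 52, so (a) meets the standard; on (b) the weight is 64 less the opposing 9 gives net 55, ≥ 52, so (b) meets the standard.
  Stage 1 carried; the burden shifts to the accused.
At Stage 2 the accused must meet a more-likely-than-not showing (weight is at least 52): on (c) the weight is 49, which does not reach 52, so (c) does not meet the standard.
  The accused does not carry Stage 2.
The prosecution prevails.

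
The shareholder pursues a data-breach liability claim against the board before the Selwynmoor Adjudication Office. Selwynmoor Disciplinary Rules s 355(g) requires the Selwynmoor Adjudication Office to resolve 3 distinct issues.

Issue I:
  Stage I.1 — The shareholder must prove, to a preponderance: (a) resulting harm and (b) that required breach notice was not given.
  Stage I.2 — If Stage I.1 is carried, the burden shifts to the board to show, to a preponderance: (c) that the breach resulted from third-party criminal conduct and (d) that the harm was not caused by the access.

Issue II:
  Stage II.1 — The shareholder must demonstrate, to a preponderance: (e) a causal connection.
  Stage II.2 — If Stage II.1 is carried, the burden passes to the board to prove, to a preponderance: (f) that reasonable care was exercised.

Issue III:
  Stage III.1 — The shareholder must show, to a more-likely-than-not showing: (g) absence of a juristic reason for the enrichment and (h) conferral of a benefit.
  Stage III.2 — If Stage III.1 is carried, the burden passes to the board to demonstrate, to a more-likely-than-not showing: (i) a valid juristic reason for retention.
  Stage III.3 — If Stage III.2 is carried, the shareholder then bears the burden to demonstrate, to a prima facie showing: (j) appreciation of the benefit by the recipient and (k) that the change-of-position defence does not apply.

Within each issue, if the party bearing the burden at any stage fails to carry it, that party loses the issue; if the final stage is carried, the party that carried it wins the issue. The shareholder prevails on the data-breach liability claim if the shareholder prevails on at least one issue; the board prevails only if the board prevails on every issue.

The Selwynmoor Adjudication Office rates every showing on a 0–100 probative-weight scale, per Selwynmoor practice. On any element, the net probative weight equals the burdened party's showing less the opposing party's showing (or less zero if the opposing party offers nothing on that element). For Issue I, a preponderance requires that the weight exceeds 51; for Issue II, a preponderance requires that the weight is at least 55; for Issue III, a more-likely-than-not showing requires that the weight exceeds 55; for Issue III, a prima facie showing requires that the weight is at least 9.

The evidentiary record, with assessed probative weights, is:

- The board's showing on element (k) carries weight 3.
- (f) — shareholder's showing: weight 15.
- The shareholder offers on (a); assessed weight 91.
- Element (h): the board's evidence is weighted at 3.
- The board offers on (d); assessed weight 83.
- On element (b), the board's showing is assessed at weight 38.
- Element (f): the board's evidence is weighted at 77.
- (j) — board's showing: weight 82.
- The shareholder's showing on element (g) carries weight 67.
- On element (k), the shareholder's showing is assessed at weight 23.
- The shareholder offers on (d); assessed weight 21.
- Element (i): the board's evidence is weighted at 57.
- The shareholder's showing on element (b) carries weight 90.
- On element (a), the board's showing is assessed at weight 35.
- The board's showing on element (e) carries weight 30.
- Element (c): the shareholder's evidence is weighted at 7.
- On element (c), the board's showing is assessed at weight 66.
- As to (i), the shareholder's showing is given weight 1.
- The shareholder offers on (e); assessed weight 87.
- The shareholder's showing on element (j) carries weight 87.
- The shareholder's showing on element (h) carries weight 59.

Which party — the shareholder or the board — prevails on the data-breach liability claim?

board

— Issue I —
Stage I.1 — burden on shareholder; standard: a preponderance (weight exceeds 51).
    (a): 91 − 35 = 56 > 51 [met]
    (b): 90 − 38 = 52 > 51 [met]
  Stage I.1 is satisfied; the onus moves to the board.
Stage I.2 — burden on board; standard: a preponderance (weight exceeds 51).
    (c): 66 − 7 = 59 > 51 [met]
    (d): 83 − 21 = 62 > 51 [met]
  All elements met at the final stage.
Every stage carried; the board prevails on this issue.
— Issue II —
Stage II.1 — burden on shareholder; standard: a preponderance (weight is at least 55).
    (e): 87 − 30 = 57 ≥ 55 [met]
  Stage II.1 is satisfied; the onus moves to the board.
Stage II.2 — burden on board; standard: a preponderance (weight is at least 55).
    (f): 77 − 15 = 62 ≥ 55 [met]
  All elements met at the final stage.
Every stage carried; the board prevails on this issue.
— Issue III —
Stage III.1 — burden on shareholder; standard: a more-likely-than-not showing (weight exceeds 55).
    (g): 67 > 55 [met]
    (h): 59 − 3 = 56 > 55 [met]
  Stage III.1 is satisfied; the onus moves to the board.
Stage III.2 — burden on board; standard: a more-likely-than-not showing (weight exceeds 55).
    (i): 57 − 1 = 56 > 55 [met]
  Stage III.2 is satisfied; the onus moves to the shareholder.
Stage III.3 — burden on shareholder; standard: a prima facie showing (weight is at least 9).
    (j): 87 − 82 = 5 < 9 [not met]
    (k): 23 − 3 = 20 ≥ 9 [met]
  The shareholder does not carry Stage III.3.
The board prevails on this issue.
Per-issue: Issue I → board; Issue II → board; Issue III → board. The shareholder must prevail on at least one issue; overall, the board prevails.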